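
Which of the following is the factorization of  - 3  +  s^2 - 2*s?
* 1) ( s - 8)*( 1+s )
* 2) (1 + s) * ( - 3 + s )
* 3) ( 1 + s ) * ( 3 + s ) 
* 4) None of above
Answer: 2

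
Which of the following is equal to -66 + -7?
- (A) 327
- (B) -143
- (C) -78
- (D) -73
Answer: D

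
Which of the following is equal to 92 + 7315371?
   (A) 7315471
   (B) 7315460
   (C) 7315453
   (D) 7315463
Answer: D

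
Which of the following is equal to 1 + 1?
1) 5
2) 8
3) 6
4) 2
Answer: 4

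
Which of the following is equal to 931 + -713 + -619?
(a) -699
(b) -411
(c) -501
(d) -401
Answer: d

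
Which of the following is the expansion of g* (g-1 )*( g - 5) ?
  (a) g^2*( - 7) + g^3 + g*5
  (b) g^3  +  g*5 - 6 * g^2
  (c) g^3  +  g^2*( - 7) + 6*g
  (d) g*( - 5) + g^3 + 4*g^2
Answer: b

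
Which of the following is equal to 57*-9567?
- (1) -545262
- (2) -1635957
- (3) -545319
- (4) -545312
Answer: 3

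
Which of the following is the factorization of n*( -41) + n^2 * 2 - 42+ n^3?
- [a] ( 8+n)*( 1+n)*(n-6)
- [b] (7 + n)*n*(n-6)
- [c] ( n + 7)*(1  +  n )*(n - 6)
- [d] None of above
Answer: c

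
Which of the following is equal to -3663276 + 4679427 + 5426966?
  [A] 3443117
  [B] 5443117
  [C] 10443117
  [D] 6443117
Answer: D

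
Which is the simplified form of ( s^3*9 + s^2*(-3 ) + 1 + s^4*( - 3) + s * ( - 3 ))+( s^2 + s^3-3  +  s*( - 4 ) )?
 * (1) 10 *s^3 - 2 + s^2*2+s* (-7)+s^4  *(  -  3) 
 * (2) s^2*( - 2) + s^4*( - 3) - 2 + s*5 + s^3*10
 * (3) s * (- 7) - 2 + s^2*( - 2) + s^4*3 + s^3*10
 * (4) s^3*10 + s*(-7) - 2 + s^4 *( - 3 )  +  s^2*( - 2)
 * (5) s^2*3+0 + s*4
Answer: 4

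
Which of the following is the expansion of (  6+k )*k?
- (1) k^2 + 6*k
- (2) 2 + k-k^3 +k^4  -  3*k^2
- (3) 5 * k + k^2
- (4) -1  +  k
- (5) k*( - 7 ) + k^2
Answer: 1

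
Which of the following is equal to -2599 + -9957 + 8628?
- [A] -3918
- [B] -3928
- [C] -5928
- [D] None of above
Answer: B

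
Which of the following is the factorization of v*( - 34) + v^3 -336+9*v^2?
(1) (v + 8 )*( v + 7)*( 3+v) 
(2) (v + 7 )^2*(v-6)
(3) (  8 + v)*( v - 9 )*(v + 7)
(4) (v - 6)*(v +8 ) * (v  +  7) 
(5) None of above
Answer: 4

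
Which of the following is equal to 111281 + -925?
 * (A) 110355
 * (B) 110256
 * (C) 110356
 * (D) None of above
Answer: C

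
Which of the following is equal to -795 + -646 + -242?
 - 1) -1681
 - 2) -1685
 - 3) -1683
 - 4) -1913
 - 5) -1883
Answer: 3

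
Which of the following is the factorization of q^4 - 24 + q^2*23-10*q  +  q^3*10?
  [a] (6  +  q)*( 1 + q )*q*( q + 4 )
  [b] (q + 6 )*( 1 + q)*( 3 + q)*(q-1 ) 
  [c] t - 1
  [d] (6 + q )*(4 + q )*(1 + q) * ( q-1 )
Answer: d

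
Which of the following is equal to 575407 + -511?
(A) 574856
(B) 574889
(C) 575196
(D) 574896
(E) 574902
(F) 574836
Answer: D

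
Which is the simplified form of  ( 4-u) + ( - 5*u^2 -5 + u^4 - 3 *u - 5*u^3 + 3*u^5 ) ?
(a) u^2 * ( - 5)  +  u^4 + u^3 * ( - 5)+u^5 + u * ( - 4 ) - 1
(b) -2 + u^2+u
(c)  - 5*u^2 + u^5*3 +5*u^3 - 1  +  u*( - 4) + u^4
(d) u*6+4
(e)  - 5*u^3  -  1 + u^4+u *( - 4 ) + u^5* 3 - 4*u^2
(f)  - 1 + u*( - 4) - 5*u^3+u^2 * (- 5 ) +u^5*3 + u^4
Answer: f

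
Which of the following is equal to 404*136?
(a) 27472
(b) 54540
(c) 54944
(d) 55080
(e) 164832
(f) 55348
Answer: c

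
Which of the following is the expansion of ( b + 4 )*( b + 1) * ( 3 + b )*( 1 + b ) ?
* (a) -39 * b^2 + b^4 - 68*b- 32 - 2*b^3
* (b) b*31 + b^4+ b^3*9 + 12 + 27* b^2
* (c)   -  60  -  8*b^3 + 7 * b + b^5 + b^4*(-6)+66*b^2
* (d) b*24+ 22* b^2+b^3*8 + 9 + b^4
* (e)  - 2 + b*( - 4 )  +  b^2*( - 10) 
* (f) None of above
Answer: b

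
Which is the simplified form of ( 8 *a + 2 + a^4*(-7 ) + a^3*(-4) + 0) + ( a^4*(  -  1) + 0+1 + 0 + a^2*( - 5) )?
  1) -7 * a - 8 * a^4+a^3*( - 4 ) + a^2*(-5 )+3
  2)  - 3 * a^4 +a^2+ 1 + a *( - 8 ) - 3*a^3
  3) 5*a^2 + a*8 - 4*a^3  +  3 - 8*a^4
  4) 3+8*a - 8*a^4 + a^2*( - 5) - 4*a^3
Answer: 4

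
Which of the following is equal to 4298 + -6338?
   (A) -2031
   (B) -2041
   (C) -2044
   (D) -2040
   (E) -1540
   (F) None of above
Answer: D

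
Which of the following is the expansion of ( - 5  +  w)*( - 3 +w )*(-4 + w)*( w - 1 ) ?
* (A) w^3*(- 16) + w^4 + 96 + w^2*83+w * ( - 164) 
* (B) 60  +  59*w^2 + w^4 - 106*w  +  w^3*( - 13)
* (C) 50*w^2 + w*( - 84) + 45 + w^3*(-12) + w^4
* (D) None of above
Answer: D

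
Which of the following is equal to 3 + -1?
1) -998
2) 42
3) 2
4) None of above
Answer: 3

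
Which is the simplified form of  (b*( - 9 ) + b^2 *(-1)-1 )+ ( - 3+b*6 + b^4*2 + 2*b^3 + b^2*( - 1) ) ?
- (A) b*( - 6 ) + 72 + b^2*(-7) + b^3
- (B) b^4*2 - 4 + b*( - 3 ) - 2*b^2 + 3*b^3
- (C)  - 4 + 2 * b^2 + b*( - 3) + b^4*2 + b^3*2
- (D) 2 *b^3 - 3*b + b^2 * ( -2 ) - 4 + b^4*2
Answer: D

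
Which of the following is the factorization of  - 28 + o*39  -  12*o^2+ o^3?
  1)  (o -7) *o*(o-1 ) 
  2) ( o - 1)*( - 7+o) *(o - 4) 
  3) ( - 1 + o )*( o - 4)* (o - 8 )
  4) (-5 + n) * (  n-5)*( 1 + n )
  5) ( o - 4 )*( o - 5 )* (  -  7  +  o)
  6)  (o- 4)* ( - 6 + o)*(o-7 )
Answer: 2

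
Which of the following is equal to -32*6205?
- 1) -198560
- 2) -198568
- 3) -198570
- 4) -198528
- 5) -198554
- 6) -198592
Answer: 1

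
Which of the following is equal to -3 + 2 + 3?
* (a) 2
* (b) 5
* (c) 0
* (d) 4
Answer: a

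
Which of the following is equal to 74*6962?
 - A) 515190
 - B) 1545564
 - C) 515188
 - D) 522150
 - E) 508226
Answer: C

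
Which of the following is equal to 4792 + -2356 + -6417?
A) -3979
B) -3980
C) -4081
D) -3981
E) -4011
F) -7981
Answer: D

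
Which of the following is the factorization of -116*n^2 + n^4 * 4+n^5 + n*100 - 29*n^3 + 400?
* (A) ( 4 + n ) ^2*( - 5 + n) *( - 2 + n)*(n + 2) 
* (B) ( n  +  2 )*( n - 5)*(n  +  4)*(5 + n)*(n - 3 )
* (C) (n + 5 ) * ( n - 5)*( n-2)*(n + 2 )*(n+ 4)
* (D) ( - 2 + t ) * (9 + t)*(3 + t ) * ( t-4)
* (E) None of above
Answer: C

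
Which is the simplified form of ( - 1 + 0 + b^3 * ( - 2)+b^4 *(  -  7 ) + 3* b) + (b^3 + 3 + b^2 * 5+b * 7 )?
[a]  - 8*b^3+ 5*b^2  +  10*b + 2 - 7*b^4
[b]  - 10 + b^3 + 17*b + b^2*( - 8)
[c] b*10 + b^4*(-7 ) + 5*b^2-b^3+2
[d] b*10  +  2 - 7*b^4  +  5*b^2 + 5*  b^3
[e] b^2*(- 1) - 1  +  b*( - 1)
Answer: c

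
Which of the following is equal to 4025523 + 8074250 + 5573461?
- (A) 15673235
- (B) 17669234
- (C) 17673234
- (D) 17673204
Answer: C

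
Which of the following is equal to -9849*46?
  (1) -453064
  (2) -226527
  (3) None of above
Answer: 3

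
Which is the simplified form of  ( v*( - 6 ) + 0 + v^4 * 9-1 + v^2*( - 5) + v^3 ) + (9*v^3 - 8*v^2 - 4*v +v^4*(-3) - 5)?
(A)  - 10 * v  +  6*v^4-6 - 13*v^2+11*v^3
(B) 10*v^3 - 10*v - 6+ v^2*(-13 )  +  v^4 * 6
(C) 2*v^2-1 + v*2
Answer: B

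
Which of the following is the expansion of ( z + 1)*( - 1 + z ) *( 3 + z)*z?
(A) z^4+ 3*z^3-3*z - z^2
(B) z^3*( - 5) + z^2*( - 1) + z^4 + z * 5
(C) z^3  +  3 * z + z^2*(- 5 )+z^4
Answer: A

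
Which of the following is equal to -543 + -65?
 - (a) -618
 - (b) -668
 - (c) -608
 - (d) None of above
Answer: c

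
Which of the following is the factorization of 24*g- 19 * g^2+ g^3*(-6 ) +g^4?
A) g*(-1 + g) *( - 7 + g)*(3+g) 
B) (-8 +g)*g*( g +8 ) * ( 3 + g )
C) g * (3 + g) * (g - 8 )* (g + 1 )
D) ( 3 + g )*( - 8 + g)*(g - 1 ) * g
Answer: D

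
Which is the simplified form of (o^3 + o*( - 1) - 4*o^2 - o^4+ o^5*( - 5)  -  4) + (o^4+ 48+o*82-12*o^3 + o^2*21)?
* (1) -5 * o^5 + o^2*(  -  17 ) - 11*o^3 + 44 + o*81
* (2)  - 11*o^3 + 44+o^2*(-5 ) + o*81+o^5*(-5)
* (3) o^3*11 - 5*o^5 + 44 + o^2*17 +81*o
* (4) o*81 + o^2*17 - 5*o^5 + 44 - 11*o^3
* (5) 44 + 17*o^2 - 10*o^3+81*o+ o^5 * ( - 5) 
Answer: 4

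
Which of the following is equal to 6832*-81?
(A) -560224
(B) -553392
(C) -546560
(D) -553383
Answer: B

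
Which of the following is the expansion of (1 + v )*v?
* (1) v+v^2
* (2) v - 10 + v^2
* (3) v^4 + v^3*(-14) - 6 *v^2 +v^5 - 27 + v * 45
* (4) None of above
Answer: 1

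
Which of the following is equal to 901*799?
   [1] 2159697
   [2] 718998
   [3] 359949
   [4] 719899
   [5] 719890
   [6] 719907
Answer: 4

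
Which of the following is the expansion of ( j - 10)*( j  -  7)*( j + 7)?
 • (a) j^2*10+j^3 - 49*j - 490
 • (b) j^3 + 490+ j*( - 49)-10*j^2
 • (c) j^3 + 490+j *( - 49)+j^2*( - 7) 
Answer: b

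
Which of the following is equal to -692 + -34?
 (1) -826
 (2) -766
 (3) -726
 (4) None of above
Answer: 3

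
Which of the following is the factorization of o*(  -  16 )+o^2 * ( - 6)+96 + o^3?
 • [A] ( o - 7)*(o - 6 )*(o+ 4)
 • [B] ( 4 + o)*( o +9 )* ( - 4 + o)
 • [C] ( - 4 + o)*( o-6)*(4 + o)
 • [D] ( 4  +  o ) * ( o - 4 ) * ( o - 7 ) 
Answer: C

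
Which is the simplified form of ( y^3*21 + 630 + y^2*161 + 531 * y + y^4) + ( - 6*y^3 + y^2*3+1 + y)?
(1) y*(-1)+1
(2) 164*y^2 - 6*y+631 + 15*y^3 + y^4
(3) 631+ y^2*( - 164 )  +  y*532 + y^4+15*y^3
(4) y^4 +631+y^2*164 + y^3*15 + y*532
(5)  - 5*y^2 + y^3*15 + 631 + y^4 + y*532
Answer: 4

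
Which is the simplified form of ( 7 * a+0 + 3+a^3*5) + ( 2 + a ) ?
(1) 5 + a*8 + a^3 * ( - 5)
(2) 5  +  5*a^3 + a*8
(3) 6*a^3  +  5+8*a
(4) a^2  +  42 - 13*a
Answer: 2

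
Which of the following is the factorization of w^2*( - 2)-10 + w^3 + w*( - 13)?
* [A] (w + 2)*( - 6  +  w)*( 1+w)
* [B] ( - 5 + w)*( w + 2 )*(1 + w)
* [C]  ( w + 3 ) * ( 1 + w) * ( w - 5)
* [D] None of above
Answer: B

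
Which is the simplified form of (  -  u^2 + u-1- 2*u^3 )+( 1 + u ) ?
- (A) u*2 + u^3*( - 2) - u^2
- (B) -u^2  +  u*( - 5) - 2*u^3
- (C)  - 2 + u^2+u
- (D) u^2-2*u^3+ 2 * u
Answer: A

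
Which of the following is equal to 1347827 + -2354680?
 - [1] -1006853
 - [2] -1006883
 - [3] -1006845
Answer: 1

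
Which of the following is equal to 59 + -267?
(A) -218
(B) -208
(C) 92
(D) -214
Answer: B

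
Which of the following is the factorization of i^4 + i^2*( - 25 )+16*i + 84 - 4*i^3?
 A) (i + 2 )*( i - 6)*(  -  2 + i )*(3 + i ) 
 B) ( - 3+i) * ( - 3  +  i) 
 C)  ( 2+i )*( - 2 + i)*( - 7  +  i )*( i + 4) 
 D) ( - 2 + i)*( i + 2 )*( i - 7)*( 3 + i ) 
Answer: D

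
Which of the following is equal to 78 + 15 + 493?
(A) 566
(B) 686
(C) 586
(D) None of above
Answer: C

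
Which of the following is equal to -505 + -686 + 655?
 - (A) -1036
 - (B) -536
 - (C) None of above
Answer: B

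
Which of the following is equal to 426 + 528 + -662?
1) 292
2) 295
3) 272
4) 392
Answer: 1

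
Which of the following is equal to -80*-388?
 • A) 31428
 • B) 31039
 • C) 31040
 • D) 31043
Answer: C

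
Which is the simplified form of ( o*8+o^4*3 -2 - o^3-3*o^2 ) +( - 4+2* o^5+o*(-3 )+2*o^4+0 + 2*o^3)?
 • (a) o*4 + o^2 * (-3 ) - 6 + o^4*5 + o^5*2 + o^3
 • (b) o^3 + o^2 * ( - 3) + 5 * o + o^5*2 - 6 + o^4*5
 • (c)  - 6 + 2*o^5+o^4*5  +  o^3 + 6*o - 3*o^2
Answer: b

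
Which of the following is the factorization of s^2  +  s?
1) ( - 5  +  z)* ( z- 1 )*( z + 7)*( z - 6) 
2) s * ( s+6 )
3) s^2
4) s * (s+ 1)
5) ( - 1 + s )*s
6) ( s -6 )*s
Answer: 4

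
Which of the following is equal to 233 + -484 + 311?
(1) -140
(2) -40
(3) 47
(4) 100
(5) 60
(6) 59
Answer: 5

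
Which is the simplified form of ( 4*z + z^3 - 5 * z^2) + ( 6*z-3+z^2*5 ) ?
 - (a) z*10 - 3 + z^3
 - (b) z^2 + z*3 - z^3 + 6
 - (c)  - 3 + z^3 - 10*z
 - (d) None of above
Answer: a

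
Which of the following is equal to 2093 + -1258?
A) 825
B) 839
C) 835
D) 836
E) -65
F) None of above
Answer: C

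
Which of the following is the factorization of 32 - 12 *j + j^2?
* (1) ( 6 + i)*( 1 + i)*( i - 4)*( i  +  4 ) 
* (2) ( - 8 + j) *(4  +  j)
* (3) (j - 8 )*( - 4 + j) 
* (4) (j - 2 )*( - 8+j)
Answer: 3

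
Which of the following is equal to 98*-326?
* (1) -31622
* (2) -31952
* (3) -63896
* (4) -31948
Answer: 4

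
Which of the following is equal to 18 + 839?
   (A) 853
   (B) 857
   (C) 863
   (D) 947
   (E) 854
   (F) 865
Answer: B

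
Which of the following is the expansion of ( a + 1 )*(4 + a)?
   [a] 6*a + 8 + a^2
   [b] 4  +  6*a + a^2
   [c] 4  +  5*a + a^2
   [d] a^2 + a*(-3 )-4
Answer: c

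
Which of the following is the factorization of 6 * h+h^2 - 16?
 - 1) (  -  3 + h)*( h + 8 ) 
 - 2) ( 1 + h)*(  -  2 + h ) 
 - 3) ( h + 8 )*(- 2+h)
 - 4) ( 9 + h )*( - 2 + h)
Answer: 3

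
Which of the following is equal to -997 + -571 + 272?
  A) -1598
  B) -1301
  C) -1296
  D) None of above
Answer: C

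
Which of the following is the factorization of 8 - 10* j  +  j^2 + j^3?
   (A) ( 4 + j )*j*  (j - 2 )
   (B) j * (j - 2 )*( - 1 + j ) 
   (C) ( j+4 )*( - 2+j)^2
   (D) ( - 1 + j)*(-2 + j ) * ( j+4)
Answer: D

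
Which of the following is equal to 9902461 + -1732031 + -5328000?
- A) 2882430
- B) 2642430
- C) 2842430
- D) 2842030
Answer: C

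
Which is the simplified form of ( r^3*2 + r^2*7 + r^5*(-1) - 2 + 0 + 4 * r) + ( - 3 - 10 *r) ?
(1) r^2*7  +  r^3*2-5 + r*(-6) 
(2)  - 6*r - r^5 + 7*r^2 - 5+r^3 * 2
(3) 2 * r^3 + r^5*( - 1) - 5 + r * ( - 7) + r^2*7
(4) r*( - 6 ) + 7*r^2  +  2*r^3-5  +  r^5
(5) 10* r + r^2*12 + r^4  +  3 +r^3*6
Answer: 2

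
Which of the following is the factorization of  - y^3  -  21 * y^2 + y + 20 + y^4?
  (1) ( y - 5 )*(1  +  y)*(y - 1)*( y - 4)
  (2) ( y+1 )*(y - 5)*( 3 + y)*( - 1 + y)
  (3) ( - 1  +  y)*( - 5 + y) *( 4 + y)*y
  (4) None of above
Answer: 4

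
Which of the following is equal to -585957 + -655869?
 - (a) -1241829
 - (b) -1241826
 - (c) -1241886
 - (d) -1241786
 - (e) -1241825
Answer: b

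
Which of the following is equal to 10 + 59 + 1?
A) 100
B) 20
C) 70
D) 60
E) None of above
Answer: C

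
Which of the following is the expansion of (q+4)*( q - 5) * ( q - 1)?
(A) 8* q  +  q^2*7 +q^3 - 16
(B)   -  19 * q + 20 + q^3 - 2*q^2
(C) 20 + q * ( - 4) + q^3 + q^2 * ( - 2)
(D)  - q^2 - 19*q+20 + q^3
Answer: B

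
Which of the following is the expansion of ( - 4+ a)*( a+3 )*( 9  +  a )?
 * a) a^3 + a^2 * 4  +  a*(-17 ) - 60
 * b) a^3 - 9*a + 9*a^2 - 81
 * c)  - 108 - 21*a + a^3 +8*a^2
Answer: c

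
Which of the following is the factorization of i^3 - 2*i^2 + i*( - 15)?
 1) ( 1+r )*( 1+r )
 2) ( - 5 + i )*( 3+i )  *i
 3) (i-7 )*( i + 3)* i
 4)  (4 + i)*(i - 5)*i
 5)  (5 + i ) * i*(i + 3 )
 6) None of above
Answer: 2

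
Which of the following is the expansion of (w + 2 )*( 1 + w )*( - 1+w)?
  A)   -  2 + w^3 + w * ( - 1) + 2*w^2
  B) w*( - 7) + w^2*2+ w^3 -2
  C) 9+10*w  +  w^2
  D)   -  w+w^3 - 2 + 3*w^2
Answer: A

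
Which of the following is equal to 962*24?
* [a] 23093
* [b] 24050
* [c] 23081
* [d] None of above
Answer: d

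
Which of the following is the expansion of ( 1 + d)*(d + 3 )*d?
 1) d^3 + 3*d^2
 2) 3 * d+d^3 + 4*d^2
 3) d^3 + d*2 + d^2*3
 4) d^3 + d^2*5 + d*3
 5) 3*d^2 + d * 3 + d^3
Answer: 2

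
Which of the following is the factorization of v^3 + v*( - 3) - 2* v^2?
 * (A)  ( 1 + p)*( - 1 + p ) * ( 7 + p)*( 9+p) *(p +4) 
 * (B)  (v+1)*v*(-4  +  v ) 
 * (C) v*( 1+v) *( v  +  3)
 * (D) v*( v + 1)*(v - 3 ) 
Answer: D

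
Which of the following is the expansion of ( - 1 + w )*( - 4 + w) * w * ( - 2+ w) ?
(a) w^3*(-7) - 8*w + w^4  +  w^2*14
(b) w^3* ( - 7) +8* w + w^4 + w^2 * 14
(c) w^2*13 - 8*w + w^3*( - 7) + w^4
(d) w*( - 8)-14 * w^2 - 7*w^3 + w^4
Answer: a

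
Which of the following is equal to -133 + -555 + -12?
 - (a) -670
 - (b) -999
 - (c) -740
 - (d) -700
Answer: d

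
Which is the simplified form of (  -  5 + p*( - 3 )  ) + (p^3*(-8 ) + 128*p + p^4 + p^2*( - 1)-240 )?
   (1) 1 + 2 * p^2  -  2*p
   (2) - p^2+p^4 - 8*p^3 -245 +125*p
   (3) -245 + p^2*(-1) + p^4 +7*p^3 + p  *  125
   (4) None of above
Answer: 2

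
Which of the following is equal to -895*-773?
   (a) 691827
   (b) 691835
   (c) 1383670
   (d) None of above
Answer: b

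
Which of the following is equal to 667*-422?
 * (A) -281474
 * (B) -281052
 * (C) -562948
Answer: A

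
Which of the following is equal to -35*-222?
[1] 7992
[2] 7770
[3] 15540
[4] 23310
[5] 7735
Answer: 2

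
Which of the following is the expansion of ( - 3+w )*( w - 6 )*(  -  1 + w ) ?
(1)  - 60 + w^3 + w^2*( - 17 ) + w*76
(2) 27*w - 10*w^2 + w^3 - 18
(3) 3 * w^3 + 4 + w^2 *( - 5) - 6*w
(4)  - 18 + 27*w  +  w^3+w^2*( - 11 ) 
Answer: 2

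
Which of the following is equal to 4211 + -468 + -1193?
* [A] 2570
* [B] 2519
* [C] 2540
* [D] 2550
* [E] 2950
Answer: D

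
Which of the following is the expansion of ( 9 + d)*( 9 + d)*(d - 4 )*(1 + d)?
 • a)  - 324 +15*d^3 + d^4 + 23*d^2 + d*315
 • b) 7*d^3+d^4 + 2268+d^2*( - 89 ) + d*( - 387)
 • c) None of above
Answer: c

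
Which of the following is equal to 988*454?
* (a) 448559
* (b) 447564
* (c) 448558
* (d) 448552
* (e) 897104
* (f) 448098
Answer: d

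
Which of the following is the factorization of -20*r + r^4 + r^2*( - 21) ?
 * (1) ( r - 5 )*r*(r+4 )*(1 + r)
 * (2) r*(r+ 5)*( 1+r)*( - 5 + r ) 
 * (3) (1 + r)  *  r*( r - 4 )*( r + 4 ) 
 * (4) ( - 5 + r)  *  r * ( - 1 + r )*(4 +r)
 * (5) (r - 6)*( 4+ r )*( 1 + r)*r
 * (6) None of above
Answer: 1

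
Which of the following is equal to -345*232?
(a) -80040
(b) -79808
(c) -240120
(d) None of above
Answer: a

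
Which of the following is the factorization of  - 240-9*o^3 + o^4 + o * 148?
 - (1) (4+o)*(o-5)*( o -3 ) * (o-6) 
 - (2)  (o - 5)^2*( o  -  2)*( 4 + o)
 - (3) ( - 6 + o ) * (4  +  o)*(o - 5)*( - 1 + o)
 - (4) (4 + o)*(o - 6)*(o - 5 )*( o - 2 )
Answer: 4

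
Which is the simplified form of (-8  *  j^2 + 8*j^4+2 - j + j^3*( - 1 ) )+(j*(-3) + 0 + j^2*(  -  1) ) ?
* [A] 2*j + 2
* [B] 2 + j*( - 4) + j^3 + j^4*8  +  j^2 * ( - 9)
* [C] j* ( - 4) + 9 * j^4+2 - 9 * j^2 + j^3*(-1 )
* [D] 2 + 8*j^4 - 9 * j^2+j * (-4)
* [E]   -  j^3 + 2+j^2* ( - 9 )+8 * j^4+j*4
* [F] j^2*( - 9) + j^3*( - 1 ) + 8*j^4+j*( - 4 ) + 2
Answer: F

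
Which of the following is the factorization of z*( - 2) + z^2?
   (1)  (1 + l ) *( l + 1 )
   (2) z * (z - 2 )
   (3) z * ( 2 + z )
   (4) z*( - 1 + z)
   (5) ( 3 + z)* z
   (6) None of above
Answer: 2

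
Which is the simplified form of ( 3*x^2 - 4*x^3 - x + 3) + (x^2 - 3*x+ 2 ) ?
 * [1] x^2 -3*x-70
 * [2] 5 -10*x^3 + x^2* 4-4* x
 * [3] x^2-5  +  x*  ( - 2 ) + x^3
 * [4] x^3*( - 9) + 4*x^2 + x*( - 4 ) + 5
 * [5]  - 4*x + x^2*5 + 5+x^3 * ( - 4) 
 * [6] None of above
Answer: 6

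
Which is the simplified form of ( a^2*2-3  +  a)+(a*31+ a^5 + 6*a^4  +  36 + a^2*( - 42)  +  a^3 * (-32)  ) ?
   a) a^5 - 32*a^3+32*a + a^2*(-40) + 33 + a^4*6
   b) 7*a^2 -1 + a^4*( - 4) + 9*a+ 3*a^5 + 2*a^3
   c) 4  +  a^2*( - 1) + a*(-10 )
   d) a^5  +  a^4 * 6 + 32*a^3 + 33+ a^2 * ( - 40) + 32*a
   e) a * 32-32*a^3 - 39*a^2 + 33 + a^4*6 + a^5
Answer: a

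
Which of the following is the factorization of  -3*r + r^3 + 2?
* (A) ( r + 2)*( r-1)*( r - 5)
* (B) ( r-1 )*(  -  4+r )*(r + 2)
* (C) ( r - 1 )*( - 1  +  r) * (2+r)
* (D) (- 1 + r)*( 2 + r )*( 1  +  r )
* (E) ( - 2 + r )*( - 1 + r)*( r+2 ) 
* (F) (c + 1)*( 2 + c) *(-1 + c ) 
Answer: C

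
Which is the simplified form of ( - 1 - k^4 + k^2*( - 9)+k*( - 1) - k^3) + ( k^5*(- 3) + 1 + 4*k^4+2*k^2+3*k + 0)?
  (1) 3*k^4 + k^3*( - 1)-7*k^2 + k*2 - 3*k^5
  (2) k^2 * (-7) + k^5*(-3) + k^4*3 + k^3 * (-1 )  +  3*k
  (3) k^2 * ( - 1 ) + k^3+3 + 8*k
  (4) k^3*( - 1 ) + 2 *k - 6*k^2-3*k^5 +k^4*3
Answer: 1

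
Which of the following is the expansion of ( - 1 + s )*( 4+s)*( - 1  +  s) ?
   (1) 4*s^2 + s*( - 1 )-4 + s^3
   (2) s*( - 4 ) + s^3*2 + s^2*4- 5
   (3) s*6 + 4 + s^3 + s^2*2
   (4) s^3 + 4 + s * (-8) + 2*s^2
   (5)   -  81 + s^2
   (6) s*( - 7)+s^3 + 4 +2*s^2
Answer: 6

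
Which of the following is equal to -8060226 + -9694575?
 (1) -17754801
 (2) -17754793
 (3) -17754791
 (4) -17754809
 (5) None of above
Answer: 1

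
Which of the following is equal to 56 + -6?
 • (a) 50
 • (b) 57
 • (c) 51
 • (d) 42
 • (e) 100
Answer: a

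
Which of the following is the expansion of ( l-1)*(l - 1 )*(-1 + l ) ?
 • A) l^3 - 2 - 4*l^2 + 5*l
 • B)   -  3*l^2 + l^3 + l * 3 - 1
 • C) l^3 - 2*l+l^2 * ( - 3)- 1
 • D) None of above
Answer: B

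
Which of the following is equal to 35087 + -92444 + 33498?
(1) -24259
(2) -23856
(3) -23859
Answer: 3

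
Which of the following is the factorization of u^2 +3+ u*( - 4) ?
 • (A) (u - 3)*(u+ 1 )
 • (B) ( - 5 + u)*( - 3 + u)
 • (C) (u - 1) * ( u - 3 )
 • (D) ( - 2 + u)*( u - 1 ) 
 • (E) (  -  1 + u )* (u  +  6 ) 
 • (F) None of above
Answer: C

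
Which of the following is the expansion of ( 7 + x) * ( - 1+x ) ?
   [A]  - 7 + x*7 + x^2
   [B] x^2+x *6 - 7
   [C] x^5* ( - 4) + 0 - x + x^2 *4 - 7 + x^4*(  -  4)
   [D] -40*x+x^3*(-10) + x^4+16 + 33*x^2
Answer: B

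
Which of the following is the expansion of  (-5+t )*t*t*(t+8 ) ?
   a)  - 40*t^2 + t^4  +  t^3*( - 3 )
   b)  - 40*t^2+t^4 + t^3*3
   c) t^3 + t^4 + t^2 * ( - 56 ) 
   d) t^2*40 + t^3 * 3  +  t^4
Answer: b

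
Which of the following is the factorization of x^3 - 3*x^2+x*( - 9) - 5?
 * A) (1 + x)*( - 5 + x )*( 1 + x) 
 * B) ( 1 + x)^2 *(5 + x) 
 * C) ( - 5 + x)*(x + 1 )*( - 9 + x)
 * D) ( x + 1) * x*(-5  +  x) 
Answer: A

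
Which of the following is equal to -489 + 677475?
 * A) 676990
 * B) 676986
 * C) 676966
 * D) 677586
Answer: B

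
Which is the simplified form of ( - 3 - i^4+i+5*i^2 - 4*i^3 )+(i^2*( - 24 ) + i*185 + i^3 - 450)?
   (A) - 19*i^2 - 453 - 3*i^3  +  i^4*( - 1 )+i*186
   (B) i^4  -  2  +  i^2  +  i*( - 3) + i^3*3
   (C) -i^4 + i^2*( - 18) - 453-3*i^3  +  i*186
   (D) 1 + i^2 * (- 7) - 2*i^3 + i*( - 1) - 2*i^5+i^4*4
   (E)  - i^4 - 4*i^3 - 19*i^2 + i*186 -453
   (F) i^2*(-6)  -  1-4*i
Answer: A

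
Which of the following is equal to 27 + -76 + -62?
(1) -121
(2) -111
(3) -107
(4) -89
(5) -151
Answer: 2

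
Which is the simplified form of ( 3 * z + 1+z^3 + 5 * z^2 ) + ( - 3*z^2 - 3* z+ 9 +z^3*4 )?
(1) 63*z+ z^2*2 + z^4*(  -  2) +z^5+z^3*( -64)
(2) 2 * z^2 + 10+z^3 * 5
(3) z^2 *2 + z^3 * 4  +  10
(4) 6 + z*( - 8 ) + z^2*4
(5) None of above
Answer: 2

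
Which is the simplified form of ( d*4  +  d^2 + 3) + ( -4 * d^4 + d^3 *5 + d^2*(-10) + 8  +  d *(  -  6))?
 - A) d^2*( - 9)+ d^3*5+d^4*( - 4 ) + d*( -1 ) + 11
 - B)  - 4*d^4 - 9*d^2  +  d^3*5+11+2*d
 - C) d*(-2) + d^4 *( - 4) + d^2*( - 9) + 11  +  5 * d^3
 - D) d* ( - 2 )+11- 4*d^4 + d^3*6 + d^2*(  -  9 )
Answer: C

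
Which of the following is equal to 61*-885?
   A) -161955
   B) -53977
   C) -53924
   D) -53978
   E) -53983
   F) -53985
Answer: F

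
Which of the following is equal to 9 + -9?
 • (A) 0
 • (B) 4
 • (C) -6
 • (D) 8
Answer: A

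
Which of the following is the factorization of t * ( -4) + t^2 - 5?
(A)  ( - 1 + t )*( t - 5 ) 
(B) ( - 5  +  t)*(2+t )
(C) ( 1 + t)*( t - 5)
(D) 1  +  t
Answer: C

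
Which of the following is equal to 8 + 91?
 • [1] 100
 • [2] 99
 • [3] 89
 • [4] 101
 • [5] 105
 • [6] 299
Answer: 2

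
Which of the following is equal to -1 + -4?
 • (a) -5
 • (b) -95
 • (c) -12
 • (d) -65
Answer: a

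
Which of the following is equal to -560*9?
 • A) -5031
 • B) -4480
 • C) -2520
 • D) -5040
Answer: D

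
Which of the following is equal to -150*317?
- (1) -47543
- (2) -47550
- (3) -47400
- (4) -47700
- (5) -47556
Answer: 2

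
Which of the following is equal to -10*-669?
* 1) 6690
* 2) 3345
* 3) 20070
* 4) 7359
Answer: 1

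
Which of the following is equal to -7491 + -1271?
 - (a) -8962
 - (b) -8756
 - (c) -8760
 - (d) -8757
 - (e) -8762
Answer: e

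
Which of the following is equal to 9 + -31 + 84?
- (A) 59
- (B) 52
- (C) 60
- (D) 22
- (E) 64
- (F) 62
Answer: F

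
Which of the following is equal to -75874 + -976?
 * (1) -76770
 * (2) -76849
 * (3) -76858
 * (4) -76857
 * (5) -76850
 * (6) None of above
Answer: 5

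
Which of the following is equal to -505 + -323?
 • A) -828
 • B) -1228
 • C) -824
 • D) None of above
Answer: A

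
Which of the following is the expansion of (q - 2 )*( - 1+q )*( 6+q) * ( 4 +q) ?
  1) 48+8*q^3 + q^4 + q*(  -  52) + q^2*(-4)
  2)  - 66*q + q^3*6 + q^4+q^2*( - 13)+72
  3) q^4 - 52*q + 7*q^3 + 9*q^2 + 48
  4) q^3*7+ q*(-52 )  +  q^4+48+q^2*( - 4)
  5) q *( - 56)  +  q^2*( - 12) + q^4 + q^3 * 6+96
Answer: 4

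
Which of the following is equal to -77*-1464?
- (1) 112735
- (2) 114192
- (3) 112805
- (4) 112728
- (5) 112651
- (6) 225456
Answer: 4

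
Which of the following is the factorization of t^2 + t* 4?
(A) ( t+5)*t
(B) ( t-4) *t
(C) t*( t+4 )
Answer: C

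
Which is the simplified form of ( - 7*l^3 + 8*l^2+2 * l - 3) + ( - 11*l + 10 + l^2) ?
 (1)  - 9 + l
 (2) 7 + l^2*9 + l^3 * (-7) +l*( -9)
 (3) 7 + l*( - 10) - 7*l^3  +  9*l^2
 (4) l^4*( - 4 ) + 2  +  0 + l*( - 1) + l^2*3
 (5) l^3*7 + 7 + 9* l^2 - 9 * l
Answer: 2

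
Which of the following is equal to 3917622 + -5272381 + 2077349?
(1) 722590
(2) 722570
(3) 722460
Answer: 1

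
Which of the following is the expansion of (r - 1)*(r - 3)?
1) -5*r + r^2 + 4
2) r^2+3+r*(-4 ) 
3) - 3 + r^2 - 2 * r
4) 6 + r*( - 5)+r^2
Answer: 2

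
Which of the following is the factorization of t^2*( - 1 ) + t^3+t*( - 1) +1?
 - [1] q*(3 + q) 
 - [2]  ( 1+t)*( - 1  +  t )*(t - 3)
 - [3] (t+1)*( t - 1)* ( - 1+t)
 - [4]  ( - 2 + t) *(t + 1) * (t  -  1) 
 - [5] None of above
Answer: 3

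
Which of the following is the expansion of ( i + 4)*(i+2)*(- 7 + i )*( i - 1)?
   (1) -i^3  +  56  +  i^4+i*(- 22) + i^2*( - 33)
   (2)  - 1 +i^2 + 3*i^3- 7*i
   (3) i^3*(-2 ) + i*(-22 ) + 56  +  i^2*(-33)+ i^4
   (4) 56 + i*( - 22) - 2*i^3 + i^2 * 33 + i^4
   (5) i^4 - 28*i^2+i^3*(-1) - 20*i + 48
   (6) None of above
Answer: 3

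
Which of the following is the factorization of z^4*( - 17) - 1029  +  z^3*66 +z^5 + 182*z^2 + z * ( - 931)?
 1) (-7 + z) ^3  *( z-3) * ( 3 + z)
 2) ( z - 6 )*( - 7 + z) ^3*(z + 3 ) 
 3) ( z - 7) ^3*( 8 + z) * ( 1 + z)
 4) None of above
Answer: 4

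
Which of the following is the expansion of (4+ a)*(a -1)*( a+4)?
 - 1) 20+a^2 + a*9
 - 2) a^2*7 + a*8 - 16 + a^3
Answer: 2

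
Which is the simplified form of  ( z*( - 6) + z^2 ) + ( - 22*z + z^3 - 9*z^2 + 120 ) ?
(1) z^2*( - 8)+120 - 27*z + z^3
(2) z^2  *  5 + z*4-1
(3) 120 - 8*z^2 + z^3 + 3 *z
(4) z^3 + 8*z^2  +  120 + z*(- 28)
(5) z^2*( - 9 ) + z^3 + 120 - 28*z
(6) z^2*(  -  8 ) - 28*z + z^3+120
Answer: 6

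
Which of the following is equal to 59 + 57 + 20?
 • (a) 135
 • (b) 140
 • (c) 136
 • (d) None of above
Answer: c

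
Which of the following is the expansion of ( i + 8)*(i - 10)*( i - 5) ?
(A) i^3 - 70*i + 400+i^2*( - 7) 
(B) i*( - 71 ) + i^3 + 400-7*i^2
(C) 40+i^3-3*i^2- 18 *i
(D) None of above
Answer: A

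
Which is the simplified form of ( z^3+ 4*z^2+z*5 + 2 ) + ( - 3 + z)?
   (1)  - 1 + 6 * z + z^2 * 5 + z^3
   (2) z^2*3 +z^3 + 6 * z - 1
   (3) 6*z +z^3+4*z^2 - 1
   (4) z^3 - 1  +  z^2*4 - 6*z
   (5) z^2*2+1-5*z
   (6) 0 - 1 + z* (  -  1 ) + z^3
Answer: 3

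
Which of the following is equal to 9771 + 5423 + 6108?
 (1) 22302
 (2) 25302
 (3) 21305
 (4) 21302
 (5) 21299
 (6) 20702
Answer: 4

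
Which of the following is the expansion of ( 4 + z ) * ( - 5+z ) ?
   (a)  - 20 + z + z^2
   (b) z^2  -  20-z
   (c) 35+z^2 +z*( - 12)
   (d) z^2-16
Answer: b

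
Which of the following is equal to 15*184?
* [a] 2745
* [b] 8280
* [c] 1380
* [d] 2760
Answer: d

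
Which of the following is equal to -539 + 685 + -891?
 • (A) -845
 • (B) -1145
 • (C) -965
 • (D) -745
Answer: D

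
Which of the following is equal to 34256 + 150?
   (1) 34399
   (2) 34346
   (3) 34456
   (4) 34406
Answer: 4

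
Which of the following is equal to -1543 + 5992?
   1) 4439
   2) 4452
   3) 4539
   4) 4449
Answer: 4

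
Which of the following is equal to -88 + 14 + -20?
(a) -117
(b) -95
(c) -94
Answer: c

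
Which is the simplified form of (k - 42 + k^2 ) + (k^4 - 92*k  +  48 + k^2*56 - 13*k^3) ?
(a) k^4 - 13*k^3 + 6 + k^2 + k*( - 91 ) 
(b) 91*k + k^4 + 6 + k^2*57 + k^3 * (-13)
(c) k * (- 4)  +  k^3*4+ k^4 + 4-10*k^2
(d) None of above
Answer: d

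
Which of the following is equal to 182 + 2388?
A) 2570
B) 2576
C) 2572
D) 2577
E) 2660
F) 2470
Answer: A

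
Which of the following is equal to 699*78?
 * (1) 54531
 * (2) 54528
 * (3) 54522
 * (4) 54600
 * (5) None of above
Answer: 3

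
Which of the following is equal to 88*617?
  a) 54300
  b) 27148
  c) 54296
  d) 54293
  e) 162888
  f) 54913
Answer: c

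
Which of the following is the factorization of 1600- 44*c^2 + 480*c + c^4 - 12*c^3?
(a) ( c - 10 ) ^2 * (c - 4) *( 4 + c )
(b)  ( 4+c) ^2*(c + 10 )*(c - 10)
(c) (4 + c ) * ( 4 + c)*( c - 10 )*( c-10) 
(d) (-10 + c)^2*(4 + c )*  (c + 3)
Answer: c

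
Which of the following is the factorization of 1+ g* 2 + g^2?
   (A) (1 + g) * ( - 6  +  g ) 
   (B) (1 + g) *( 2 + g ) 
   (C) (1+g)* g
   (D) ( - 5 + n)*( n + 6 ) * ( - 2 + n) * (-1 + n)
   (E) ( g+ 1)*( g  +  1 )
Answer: E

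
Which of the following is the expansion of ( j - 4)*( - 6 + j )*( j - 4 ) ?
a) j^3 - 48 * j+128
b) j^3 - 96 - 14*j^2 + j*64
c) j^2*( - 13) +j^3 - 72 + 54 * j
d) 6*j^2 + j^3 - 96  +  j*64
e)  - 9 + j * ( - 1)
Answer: b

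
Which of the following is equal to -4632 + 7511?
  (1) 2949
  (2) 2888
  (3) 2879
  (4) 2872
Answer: 3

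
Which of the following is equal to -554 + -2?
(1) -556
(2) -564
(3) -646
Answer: 1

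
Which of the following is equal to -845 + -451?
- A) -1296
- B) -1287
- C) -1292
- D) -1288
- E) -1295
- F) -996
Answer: A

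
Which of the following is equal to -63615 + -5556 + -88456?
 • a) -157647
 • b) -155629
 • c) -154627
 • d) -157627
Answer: d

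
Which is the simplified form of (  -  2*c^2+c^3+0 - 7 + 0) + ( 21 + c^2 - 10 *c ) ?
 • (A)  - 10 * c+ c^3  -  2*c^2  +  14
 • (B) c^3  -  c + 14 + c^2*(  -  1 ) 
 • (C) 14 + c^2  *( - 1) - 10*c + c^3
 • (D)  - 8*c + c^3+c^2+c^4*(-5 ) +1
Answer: C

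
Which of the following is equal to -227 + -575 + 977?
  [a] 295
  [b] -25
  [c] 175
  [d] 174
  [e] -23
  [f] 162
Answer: c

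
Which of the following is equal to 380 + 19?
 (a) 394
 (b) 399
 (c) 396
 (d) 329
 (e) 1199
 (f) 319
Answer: b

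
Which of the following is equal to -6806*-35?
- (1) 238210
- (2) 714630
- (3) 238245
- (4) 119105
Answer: 1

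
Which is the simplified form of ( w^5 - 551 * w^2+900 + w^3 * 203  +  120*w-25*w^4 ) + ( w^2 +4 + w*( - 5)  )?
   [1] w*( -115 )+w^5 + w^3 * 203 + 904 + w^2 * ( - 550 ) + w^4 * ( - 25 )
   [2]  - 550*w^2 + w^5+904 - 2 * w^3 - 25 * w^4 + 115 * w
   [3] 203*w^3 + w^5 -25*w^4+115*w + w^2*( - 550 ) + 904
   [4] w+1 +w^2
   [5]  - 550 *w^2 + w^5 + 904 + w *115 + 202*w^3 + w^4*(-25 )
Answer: 3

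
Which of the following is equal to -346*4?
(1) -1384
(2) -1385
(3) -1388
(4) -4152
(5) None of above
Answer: 1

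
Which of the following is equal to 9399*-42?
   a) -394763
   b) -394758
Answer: b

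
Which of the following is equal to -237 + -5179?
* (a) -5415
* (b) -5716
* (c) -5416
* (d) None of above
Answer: c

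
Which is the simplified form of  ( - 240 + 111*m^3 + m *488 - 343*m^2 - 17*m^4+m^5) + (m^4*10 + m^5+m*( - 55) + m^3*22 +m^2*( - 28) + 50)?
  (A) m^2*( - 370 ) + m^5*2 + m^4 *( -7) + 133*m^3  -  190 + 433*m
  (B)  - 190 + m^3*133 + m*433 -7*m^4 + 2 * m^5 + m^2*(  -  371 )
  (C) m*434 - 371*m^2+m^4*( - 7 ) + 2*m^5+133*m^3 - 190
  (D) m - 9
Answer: B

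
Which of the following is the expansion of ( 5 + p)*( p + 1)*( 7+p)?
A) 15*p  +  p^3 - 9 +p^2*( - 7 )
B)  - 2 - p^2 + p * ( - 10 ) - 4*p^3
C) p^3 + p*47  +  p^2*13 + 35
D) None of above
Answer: C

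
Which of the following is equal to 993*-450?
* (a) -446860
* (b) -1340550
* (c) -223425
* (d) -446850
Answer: d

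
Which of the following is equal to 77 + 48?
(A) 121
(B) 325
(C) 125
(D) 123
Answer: C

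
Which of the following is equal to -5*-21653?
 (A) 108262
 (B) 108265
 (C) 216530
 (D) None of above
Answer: B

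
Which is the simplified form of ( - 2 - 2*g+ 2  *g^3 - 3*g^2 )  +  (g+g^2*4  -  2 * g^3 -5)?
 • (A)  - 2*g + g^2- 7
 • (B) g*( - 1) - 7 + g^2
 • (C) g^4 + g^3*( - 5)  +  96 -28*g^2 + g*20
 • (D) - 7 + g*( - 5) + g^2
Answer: B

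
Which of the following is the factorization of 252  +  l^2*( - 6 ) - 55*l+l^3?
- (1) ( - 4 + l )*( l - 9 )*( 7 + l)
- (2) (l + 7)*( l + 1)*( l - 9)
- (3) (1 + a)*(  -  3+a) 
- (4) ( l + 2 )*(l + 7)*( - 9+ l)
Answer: 1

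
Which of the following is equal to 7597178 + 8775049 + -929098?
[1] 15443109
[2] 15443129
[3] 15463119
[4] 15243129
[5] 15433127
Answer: 2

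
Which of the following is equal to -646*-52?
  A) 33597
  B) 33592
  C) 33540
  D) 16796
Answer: B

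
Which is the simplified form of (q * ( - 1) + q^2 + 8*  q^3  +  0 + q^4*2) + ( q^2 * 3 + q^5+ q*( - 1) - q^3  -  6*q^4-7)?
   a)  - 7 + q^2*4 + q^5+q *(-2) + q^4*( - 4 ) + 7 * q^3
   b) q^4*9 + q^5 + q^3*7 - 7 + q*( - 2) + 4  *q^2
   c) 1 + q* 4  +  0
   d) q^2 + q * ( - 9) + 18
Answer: a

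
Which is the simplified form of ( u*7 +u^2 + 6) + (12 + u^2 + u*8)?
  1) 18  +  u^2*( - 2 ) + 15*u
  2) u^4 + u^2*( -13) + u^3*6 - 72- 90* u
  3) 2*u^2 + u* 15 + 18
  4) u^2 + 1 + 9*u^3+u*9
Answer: 3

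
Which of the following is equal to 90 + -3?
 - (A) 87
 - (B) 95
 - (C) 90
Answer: A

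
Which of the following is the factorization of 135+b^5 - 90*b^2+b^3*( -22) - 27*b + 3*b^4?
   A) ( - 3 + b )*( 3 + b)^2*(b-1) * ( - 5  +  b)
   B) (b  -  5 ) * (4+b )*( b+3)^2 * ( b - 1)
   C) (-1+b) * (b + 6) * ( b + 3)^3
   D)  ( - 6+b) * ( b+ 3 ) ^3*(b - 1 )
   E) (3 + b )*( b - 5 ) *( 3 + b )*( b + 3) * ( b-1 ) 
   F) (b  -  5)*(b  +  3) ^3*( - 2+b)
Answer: E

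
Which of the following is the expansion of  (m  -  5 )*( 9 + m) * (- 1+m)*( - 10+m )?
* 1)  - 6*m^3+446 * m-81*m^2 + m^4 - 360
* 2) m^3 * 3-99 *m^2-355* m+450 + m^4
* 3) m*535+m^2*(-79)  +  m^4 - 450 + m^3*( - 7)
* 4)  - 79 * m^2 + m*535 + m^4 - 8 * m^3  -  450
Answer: 3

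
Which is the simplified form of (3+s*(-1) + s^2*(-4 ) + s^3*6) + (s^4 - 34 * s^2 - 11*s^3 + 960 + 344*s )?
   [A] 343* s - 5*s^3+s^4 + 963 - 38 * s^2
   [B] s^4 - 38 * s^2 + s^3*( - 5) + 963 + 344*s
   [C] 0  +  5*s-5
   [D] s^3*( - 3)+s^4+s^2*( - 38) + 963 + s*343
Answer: A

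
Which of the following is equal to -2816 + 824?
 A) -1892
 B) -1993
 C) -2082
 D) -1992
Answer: D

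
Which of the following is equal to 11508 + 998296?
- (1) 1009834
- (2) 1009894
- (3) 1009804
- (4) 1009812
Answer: 3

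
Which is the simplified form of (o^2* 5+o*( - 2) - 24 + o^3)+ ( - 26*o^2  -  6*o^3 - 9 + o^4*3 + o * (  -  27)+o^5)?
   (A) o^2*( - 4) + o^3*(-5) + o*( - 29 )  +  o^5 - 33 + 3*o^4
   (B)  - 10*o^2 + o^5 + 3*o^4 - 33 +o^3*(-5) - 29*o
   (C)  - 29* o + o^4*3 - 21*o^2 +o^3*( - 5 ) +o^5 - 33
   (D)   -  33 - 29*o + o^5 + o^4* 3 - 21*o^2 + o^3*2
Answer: C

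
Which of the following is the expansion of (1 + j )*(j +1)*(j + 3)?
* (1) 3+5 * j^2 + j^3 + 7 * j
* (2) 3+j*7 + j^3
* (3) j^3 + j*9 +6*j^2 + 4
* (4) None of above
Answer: 1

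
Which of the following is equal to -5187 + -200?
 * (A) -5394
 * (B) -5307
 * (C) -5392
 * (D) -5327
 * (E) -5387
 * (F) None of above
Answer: E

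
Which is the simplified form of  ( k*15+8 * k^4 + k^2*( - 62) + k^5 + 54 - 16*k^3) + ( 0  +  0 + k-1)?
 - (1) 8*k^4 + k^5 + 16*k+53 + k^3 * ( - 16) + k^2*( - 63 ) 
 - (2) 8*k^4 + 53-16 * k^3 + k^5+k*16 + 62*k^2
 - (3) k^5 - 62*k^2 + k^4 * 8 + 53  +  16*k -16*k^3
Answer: 3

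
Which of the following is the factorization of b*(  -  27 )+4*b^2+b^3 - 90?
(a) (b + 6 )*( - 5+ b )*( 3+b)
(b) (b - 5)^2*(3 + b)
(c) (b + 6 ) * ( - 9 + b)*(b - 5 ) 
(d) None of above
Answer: a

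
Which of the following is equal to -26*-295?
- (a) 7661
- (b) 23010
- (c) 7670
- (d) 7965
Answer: c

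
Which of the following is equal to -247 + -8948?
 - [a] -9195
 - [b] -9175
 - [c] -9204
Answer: a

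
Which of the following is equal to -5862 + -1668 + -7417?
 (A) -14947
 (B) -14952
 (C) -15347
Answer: A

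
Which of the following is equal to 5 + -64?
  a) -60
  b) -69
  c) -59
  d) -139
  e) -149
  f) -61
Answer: c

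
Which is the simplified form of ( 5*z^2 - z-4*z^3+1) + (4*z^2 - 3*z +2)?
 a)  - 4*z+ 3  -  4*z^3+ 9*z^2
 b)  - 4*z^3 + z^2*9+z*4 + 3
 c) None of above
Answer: a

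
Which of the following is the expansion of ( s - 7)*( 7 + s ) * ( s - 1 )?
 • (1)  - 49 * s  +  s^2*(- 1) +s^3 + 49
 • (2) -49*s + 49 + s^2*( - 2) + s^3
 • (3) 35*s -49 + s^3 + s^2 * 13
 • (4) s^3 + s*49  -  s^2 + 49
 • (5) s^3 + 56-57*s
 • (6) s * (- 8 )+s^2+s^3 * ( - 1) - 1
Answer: 1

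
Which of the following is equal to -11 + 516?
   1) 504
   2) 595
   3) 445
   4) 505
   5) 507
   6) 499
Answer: 4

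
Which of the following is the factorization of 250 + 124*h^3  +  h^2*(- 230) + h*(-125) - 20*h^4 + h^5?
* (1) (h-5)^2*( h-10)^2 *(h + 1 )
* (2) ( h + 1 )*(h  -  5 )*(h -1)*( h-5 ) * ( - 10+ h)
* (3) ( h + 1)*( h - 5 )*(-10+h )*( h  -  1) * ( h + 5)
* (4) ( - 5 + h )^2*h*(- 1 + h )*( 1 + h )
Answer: 2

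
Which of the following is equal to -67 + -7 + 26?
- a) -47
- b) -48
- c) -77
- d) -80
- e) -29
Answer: b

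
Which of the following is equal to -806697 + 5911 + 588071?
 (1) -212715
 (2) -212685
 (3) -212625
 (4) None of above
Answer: 1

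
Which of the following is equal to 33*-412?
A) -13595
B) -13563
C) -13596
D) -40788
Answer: C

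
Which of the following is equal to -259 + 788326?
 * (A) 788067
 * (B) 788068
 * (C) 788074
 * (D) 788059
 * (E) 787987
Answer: A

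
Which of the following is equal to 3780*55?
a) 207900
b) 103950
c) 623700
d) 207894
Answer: a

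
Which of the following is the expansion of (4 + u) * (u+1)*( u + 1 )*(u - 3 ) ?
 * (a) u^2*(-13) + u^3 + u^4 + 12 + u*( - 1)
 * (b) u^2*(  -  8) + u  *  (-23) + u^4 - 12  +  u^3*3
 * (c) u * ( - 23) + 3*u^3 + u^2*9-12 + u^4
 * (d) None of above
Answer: d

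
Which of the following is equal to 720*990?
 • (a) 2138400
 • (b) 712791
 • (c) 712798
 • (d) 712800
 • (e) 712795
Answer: d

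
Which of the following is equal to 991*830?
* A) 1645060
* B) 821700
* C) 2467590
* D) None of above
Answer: D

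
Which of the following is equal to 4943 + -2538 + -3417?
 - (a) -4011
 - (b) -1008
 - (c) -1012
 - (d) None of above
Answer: c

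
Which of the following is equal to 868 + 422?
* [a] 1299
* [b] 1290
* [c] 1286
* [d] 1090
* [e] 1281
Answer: b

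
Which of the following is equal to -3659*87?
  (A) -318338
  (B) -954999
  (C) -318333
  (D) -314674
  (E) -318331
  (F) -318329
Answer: C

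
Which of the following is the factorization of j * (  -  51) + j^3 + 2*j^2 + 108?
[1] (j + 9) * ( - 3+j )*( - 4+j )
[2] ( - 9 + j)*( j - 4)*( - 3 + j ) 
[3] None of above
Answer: 1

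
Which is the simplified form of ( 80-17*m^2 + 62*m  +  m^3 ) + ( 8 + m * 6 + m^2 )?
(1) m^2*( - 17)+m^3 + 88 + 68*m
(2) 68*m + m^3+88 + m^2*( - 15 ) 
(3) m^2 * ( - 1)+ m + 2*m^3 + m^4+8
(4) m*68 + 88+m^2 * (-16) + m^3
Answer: 4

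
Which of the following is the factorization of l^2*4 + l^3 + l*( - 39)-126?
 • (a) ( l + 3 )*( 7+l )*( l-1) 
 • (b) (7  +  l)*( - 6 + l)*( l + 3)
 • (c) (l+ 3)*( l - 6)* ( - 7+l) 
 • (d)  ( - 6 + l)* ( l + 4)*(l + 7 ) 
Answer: b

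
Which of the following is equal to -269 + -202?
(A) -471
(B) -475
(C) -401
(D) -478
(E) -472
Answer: A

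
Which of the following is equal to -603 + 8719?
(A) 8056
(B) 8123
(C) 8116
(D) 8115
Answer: C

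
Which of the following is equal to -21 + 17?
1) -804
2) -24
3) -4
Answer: 3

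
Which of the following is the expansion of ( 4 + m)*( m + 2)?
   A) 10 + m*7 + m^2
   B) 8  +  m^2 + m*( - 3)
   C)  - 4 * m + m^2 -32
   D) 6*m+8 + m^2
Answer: D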